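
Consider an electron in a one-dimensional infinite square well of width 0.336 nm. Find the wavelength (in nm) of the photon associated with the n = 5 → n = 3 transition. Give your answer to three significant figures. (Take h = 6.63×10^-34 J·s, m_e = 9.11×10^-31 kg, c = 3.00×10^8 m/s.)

E_1 = h²/(8m_eL²) = 5.342×10^-19 J, so ΔE = (5² − 3²)E_1 = 8.547×10^-18 J.
λ = hc/ΔE = (6.63×10^-34·3.00×10^8)/8.547×10^-18 = 2.33×10^-8 m = 23.3 nm.

λ = 23.3 nm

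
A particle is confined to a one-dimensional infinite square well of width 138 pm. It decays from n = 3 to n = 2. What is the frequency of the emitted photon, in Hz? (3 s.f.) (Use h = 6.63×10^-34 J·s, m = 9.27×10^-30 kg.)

E_1 = h²/(8mL²) = 3.112×10^-19 J and ΔE = (3² − 2²)E_1 = 1.556×10^-18 J.
f = ΔE/h = 1.556×10^-18/6.63×10^-34 = 2.35×10^15 Hz.

f = 2.35×10^15 Hz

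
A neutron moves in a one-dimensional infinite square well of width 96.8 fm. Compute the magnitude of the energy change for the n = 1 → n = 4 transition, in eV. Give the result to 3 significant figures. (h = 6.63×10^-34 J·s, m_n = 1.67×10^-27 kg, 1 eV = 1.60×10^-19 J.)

|ΔE| = 3.29×10^5 eV

E_1 = h²/(8m_nL²) = 3.511×10^-15 J.
|ΔE| = |1² − 4²|·E_1 = 15·3.511×10^-15 J = 5.267×10^-14 J = 3.29×10^5 eV.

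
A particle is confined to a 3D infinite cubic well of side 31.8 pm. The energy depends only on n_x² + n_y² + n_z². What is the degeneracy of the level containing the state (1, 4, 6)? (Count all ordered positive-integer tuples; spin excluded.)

The level has n_x² + n_y² + n_z² = 53. The ordered positive-integer solutions are (1, 4, 6), (1, 6, 4), (4, 1, 6), (4, 6, 1), (6, 1, 4), (6, 4, 1).
That gives 6 states.

degeneracy = 6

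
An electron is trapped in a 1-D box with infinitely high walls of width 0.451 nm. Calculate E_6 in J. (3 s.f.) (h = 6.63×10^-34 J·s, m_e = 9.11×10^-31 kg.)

For an infinite well E_n = n²h²/(8m_eL²), so E_1 = h²/(8m_eL²) = (6.63×10^-34)²/(8·9.11×10^-31·(4.51×10^-10 m)²) = 2.965×10^-19 J.
Then E_6 = 6²·E_1 = 36·2.965×10^-19 J = 1.07×10^-17 J.

E_6 = 1.07×10^-17 J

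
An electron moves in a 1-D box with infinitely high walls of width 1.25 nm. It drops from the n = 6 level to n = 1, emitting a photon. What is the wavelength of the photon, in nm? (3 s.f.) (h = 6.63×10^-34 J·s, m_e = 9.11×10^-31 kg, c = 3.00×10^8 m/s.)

λ = 147 nm

E_1 = h²/(8m_eL²) = 3.860×10^-20 J, so ΔE = (6² − 1²)E_1 = 1.351×10^-18 J.
λ = hc/ΔE = (6.63×10^-34·3.00×10^8)/1.351×10^-18 = 1.47×10^-7 m = 147 nm.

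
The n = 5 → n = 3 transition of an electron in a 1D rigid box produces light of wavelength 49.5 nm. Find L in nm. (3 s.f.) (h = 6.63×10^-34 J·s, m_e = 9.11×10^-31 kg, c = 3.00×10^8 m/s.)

L = 0.490 nm

The photon carries ΔE = hc/λ = 6.63×10^-34·3.00×10^8/4.95×10^-8 m = 4.018×10^-18 J.
Since ΔE = (5² − 3²)E_1, E_1 = 2.511×10^-19 J, and L = h/√(8m_eE_1) = 4.90×10^-10 m = 0.490 nm.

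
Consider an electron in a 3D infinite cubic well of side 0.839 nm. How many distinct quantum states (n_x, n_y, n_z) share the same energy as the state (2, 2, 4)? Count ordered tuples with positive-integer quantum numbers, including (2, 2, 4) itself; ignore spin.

degeneracy = 3

The level has n_x² + n_y² + n_z² = 24. The ordered positive-integer solutions are (2, 2, 4), (2, 4, 2), (4, 2, 2).
That gives 3 states.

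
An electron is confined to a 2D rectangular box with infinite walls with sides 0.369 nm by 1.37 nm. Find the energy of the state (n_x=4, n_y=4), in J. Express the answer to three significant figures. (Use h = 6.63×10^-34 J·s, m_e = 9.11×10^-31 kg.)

E = 7.60×10^-18 J

For a 2D rectangular well E = (h²/8m_e)·Σ n_i²/L_i² = (6.63×10^-34)²/(8·9.11×10^-31) · [4²/(0.369 nm)² + 4²/(1.37 nm)²].
Evaluating gives E = 7.60×10^-18 J.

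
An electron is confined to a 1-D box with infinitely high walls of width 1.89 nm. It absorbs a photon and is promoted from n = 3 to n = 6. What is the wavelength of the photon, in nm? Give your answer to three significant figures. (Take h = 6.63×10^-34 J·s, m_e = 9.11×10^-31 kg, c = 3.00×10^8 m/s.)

λ = 436 nm

E_1 = h²/(8m_eL²) = 1.688×10^-20 J, so ΔE = (6² − 3²)E_1 = 4.558×10^-19 J.
λ = hc/ΔE = (6.63×10^-34·3.00×10^8)/4.558×10^-19 = 4.36×10^-7 m = 436 nm.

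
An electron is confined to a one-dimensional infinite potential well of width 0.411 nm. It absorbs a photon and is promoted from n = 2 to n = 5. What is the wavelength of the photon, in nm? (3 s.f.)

E_1 = h²/(8m_eL²) = 3.567×10^-19 J, so ΔE = (5² − 2²)E_1 = 7.491×10^-18 J.
λ = hc/ΔE = (6.626×10^-34·2.998×10^8)/7.491×10^-18 = 2.65×10^-8 m = 26.5 nm.

λ = 26.5 nm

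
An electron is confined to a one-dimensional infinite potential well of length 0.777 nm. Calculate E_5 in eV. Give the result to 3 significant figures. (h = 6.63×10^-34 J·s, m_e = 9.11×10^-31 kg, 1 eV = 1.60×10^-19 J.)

E_5 = 15.6 eV

For an infinite well E_n = n²h²/(8m_eL²), so E_1 = h²/(8m_eL²) = (6.63×10^-34)²/(8·9.11×10^-31·(7.77×10^-10 m)²) = 9.990×10^-20 J.
Then E_5 = 5²·E_1 = 25·9.990×10^-20 J = 2.497×10^-18 J.
Converting, E_5 = 2.497×10^-18 J / (1.60×10^-19 J/eV) = 15.6 eV.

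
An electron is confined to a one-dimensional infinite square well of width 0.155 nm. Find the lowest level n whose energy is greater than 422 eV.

E_1 = h²/(8m_eL²) = 2.508×10^-18 J = 15.66 eV.
Need n² > 422/15.66 = 26.95, i.e. n > 5.191.
The smallest integer satisfying this is n = 6.

n = 6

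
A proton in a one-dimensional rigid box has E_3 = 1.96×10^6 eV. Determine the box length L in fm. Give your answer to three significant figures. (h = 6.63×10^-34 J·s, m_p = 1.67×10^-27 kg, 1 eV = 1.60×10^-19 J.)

L = 30.7 fm

From E_n = n²h²/(8m_pL²), L = n·h/√(8m_pE_n).
E_3 = 1.96×10^6 eV = 3.136×10^-13 J, so L = 3·6.63×10^-34/√(8·1.67×10^-27·3.136×10^-13) = 3.07×10^-14 m = 30.7 fm.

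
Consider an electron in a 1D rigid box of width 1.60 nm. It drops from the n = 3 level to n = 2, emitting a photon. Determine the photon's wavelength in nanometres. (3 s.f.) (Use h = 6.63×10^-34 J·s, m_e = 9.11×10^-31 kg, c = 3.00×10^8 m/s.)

E_1 = h²/(8m_eL²) = 2.356×10^-20 J, so ΔE = (3² − 2²)E_1 = 1.178×10^-19 J.
λ = hc/ΔE = (6.63×10^-34·3.00×10^8)/1.178×10^-19 = 1.69×10^-6 m = 1.69×10^3 nm.

λ = 1.69×10^3 nm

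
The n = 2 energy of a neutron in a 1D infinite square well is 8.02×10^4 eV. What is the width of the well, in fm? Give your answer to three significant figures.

From E_n = n²h²/(8m_nL²), L = n·h/√(8m_nE_n).
E_2 = 8.02×10^4 eV = 1.285×10^-14 J, so L = 2·6.626×10^-34/√(8·1.675×10^-27·1.285×10^-14) = 1.01×10^-13 m = 101 fm.

L = 101 fm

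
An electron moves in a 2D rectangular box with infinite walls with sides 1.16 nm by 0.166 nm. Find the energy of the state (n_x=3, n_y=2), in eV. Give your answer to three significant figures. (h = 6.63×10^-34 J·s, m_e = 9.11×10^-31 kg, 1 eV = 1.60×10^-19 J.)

For a 2D rectangular well E = (h²/8m_e)·Σ n_i²/L_i² = (6.63×10^-34)²/(8·9.11×10^-31) · [3²/(1.16 nm)² + 2²/(0.166 nm)²].
Evaluating gives E = 9.159×10^-18 J = 57.2 eV.

E = 57.2 eV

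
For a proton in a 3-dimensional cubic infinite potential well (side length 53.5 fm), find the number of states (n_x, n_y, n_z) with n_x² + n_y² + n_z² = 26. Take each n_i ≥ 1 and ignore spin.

degeneracy = 6

The level has n_x² + n_y² + n_z² = 26. The ordered positive-integer solutions are (1, 3, 4), (1, 4, 3), (3, 1, 4), (3, 4, 1), (4, 1, 3), (4, 3, 1).
That gives 6 states.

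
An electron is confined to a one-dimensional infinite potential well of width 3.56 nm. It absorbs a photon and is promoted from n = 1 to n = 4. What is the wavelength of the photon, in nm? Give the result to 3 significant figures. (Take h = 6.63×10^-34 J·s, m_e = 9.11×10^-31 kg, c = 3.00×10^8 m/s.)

λ = 2.79×10^3 nm

E_1 = h²/(8m_eL²) = 4.759×10^-21 J, so ΔE = (4² − 1²)E_1 = 7.139×10^-20 J.
λ = hc/ΔE = (6.63×10^-34·3.00×10^8)/7.139×10^-20 = 2.79×10^-6 m = 2.79×10^3 nm.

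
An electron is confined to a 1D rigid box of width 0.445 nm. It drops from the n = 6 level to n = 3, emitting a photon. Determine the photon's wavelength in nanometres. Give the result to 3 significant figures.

λ = 24.2 nm

E_1 = h²/(8m_eL²) = 3.042×10^-19 J, so ΔE = (6² − 3²)E_1 = 8.213×10^-18 J.
λ = hc/ΔE = (6.626×10^-34·2.998×10^8)/8.213×10^-18 = 2.42×10^-8 m = 24.2 nm.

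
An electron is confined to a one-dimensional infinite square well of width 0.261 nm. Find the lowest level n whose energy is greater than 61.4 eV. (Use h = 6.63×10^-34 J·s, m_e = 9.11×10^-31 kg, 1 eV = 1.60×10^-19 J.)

n = 4

E_1 = h²/(8m_eL²) = 8.854×10^-19 J = 5.534 eV.
Need n² > 61.4/5.534 = 11.10, i.e. n > 3.332.
The smallest integer satisfying this is n = 4.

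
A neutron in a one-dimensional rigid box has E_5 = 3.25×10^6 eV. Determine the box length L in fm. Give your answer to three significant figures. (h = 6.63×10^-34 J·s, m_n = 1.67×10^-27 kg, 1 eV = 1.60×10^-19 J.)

From E_n = n²h²/(8m_nL²), L = n·h/√(8m_nE_n).
E_5 = 3.25×10^6 eV = 5.200×10^-13 J, so L = 5·6.63×10^-34/√(8·1.67×10^-27·5.200×10^-13) = 3.98×10^-14 m = 39.8 fm.

L = 39.8 fm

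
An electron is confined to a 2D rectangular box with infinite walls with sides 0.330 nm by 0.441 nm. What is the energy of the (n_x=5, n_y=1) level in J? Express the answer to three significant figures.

E = 1.41×10^-17 J

For a 2D rectangular well E = (h²/8m_e)·Σ n_i²/L_i² = (6.626×10^-34)²/(8·9.109×10^-31) · [5²/(0.330 nm)² + 1²/(0.441 nm)²].
Evaluating gives E = 1.41×10^-17 J.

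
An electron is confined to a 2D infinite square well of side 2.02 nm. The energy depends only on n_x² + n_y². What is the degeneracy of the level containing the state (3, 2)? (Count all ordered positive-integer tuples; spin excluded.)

The level has n_x² + n_y² = 13. The ordered positive-integer solutions are (2, 3), (3, 2).
That gives 2 states.

degeneracy = 2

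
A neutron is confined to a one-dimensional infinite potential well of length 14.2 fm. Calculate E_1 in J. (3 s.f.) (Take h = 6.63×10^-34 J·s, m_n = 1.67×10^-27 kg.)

For an infinite well E_n = n²h²/(8m_nL²), so E_1 = h²/(8m_nL²) = (6.63×10^-34)²/(8·1.67×10^-27·(1.42×10^-14 m)²) = 1.632×10^-13 J.

E_1 = 1.63×10^-13 J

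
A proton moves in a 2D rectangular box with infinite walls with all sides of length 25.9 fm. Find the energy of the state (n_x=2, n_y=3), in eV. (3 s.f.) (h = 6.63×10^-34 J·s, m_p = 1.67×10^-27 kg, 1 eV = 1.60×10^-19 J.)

E = 3.99×10^6 eV

For a 2D rectangular well E = (h²/8m_p)·Σ n_i²/L_i² = (6.63×10^-34)²/(8·1.67×10^-27) · [2²/(25.9 fm)² + 3²/(25.9 fm)²].
Evaluating gives E = 6.376×10^-13 J = 3.99×10^6 eV.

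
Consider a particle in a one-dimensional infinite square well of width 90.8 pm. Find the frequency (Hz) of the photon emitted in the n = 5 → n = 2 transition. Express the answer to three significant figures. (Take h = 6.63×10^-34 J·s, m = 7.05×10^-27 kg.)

f = 2.99×10^13 Hz

E_1 = h²/(8mL²) = 9.453×10^-22 J and ΔE = (5² − 2²)E_1 = 1.985×10^-20 J.
f = ΔE/h = 1.985×10^-20/6.63×10^-34 = 2.99×10^13 Hz.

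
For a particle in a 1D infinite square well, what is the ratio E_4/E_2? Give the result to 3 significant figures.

4.00

E_n ∝ n², so E_4/E_2 = 4²/2² = 16/4 = 4.00.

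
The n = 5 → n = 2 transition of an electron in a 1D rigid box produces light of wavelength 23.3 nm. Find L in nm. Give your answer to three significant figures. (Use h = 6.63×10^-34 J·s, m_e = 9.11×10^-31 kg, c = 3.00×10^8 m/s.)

L = 0.385 nm

The photon carries ΔE = hc/λ = 6.63×10^-34·3.00×10^8/2.33×10^-8 m = 8.536×10^-18 J.
Since ΔE = (5² − 2²)E_1, E_1 = 4.065×10^-19 J, and L = h/√(8m_eE_1) = 3.85×10^-10 m = 0.385 nm.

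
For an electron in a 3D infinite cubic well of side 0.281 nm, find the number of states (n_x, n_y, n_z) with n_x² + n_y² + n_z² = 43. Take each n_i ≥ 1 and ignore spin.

degeneracy = 3

The level has n_x² + n_y² + n_z² = 43. The ordered positive-integer solutions are (3, 3, 5), (3, 5, 3), (5, 3, 3).
That gives 3 states.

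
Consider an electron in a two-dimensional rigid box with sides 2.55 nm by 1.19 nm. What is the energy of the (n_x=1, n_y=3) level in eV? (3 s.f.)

E = 2.45 eV

For a 2D rectangular well E = (h²/8m_e)·Σ n_i²/L_i² = (6.626×10^-34)²/(8·9.109×10^-31) · [1²/(2.55 nm)² + 3²/(1.19 nm)²].
Evaluating gives E = 3.922×10^-19 J = 2.45 eV.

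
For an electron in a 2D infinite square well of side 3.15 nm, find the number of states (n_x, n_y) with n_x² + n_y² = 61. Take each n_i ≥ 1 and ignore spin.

degeneracy = 2

The level has n_x² + n_y² = 61. The ordered positive-integer solutions are (5, 6), (6, 5).
That gives 2 states.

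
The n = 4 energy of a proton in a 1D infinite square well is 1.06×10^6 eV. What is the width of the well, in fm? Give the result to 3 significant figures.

L = 55.6 fm

From E_n = n²h²/(8m_pL²), L = n·h/√(8m_pE_n).
E_4 = 1.06×10^6 eV = 1.698×10^-13 J, so L = 4·6.626×10^-34/√(8·1.673×10^-27·1.698×10^-13) = 5.56×10^-14 m = 55.6 fm.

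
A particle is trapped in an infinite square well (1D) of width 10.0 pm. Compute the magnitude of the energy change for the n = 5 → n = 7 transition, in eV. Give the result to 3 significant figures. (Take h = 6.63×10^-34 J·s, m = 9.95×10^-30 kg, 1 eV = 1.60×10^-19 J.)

|ΔE| = 8.28×10^3 eV

E_1 = h²/(8mL²) = 5.522×10^-17 J.
|ΔE| = |5² − 7²|·E_1 = 24·5.522×10^-17 J = 1.325×10^-15 J = 8.28×10^3 eV.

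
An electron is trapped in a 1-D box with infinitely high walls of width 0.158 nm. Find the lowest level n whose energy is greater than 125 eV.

E_1 = h²/(8m_eL²) = 2.413×10^-18 J = 15.06 eV.
Need n² > 125/15.06 = 8.300, i.e. n > 2.881.
The smallest integer satisfying this is n = 3.

n = 3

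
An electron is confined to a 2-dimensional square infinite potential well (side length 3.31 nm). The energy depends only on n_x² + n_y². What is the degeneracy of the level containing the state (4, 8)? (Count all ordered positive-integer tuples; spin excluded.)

The level has n_x² + n_y² = 80. The ordered positive-integer solutions are (4, 8), (8, 4).
That gives 2 states.

degeneracy = 2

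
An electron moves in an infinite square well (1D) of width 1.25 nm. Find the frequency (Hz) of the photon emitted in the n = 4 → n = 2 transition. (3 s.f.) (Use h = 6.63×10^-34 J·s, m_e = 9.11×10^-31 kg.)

E_1 = h²/(8m_eL²) = 3.860×10^-20 J and ΔE = (4² − 2²)E_1 = 4.632×10^-19 J.
f = ΔE/h = 4.632×10^-19/6.63×10^-34 = 6.99×10^14 Hz.

f = 6.99×10^14 Hz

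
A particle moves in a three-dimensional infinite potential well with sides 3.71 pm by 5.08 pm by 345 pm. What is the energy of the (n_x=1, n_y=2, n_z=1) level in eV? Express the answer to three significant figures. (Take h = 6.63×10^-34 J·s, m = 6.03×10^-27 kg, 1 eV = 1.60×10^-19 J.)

For a 3D rectangular well E = (h²/8m)·Σ n_i²/L_i² = (6.63×10^-34)²/(8·6.03×10^-27) · [1²/(3.71 pm)² + 2²/(5.08 pm)² + 1²/(345 pm)²].
Evaluating gives E = 2.074×10^-18 J = 13.0 eV.

E = 13.0 eV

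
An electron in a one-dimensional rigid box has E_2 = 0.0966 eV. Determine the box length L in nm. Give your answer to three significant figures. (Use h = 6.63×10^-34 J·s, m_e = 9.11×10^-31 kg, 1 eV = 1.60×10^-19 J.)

From E_n = n²h²/(8m_eL²), L = n·h/√(8m_eE_n).
E_2 = 0.0966 eV = 1.546×10^-20 J, so L = 2·6.63×10^-34/√(8·9.11×10^-31·1.546×10^-20) = 3.95×10^-9 m = 3.95 nm.

L = 3.95 nm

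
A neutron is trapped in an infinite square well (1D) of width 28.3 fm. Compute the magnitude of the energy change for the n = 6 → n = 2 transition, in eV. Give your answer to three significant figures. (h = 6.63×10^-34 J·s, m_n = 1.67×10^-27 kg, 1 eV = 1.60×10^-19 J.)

E_1 = h²/(8m_nL²) = 4.108×10^-14 J.
|ΔE| = |6² − 2²|·E_1 = 32·4.108×10^-14 J = 1.315×10^-12 J = 8.22×10^6 eV.

|ΔE| = 8.22×10^6 eV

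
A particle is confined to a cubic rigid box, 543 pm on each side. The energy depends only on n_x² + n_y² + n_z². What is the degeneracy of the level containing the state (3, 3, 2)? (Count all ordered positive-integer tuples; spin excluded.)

degeneracy = 3

The level has n_x² + n_y² + n_z² = 22. The ordered positive-integer solutions are (2, 3, 3), (3, 2, 3), (3, 3, 2).
That gives 3 states.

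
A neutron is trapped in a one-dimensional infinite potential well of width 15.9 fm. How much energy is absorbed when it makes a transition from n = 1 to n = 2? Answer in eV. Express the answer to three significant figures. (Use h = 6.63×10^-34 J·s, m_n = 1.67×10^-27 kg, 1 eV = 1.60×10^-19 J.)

E_1 = h²/(8m_nL²) = 1.301×10^-13 J.
|ΔE| = |1² − 2²|·E_1 = 3·1.301×10^-13 J = 3.903×10^-13 J = 2.44×10^6 eV.

|ΔE| = 2.44×10^6 eV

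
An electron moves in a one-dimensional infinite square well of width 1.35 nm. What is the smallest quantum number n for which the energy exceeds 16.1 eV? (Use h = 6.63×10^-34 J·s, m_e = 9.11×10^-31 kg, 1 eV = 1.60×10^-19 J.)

n = 9

E_1 = h²/(8m_eL²) = 3.309×10^-20 J = 0.2068 eV.
Need n² > 16.1/0.2068 = 77.85, i.e. n > 8.823.
The smallest integer satisfying this is n = 9.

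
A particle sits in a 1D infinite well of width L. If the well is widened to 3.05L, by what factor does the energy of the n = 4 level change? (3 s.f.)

E_n ∝ 1/L², so the energy scales by 1/3.05² = 0.107.

0.107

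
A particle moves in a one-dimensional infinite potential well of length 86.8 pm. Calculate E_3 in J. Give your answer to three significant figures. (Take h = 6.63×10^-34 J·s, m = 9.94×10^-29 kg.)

For an infinite well E_n = n²h²/(8mL²), so E_1 = h²/(8mL²) = (6.63×10^-34)²/(8·9.94×10^-29·(8.68×10^-11 m)²) = 7.337×10^-20 J.
Then E_3 = 3²·E_1 = 9·7.337×10^-20 J = 6.60×10^-19 J.

E_3 = 6.60×10^-19 J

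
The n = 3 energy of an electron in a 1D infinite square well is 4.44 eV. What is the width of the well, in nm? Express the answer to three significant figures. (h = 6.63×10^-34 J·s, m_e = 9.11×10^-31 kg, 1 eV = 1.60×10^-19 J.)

L = 0.874 nm

From E_n = n²h²/(8m_eL²), L = n·h/√(8m_eE_n).
E_3 = 4.44 eV = 7.104×10^-19 J, so L = 3·6.63×10^-34/√(8·9.11×10^-31·7.104×10^-19) = 8.74×10^-10 m = 0.874 nm.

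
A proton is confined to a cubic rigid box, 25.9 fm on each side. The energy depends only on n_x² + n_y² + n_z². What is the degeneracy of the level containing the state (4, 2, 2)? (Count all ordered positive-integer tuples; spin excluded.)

The level has n_x² + n_y² + n_z² = 24. The ordered positive-integer solutions are (2, 2, 4), (2, 4, 2), (4, 2, 2).
That gives 3 states.

degeneracy = 3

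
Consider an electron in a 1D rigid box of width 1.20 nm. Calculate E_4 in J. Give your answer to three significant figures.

For an infinite well E_n = n²h²/(8m_eL²), so E_1 = h²/(8m_eL²) = (6.626×10^-34)²/(8·9.109×10^-31·(1.20×10^-9 m)²) = 4.184×10^-20 J.
Then E_4 = 4²·E_1 = 16·4.184×10^-20 J = 6.69×10^-19 J.

E_4 = 6.69×10^-19 J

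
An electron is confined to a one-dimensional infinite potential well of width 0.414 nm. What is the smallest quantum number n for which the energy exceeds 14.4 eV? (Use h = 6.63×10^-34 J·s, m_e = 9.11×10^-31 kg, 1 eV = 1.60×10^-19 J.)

E_1 = h²/(8m_eL²) = 3.519×10^-19 J = 2.199 eV.
Need n² > 14.4/2.199 = 6.548, i.e. n > 2.559.
The smallest integer satisfying this is n = 3.

n = 3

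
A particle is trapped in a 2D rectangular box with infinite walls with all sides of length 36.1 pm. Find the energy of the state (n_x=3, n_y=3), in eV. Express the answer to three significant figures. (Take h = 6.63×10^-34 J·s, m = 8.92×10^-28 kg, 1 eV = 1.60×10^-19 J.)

E = 5.32 eV

For a 2D rectangular well E = (h²/8m)·Σ n_i²/L_i² = (6.63×10^-34)²/(8·8.92×10^-28) · [3²/(36.1 pm)² + 3²/(36.1 pm)²].
Evaluating gives E = 8.508×10^-19 J = 5.32 eV.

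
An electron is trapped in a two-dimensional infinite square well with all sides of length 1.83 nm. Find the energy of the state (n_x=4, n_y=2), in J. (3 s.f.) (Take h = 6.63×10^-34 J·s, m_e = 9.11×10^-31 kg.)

For a 2D rectangular well E = (h²/8m_e)·Σ n_i²/L_i² = (6.63×10^-34)²/(8·9.11×10^-31) · [4²/(1.83 nm)² + 2²/(1.83 nm)²].
Evaluating gives E = 3.60×10^-19 J.

E = 3.60×10^-19 J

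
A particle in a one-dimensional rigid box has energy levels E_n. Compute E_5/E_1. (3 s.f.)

E_n ∝ n², so E_5/E_1 = 5²/1² = 25/1 = 25.0.

25.0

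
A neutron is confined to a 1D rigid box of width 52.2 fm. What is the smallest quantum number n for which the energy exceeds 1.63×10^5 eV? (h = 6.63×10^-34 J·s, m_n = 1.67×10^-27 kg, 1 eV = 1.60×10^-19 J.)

E_1 = h²/(8m_nL²) = 1.207×10^-14 J = 7.544×10^4 eV.
Need n² > 1.63×10^5/7.544×10^4 = 2.161, i.e. n > 1.470.
The smallest integer satisfying this is n = 2.

n = 2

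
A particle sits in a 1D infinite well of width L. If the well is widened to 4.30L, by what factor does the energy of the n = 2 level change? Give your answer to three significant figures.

E_n ∝ 1/L², so the energy scales by 1/4.30² = 0.0541.

0.0541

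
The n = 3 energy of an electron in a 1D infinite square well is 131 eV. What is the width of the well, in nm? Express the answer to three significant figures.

From E_n = n²h²/(8m_eL²), L = n·h/√(8m_eE_n).
E_3 = 131 eV = 2.099×10^-17 J, so L = 3·6.626×10^-34/√(8·9.109×10^-31·2.099×10^-17) = 1.61×10^-10 m = 0.161 nm.

L = 0.161 nm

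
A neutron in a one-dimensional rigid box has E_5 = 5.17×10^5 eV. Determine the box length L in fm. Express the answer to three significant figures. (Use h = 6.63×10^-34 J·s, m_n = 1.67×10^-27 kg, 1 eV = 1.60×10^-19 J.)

L = 99.7 fm

From E_n = n²h²/(8m_nL²), L = n·h/√(8m_nE_n).
E_5 = 5.17×10^5 eV = 8.272×10^-14 J, so L = 5·6.63×10^-34/√(8·1.67×10^-27·8.272×10^-14) = 9.97×10^-14 m = 99.7 fm.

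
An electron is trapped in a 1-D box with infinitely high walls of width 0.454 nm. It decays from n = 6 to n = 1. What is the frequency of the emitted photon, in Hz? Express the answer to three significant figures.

f = 1.54×10^16 Hz

E_1 = h²/(8m_eL²) = 2.923×10^-19 J and ΔE = (6² − 1²)E_1 = 1.023×10^-17 J.
f = ΔE/h = 1.023×10^-17/6.626×10^-34 = 1.54×10^16 Hz.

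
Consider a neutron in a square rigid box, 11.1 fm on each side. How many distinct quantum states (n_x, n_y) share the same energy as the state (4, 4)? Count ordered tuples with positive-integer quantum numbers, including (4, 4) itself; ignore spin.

The level has n_x² + n_y² = 32. The ordered positive-integer solutions are (4, 4).
That gives 1 state.

degeneracy = 1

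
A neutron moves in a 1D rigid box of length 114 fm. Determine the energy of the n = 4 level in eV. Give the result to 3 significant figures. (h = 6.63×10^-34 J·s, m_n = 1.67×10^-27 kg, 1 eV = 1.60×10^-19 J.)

E_4 = 2.53×10^5 eV

For an infinite well E_n = n²h²/(8m_nL²), so E_1 = h²/(8m_nL²) = (6.63×10^-34)²/(8·1.67×10^-27·(1.14×10^-13 m)²) = 2.532×10^-15 J.
Then E_4 = 4²·E_1 = 16·2.532×10^-15 J = 4.051×10^-14 J.
Converting, E_4 = 4.051×10^-14 J / (1.60×10^-19 J/eV) = 2.53×10^5 eV.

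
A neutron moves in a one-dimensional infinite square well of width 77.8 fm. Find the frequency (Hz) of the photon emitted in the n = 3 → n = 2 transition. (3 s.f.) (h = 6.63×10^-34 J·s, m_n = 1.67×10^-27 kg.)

f = 4.10×10^19 Hz

E_1 = h²/(8m_nL²) = 5.436×10^-15 J and ΔE = (3² − 2²)E_1 = 2.718×10^-14 J.
f = ΔE/h = 2.718×10^-14/6.63×10^-34 = 4.10×10^19 Hz.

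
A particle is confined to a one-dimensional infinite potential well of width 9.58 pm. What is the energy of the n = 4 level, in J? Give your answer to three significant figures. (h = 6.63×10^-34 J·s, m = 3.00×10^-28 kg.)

For an infinite well E_n = n²h²/(8mL²), so E_1 = h²/(8mL²) = (6.63×10^-34)²/(8·3.00×10^-28·(9.58×10^-12 m)²) = 1.996×10^-18 J.
Then E_4 = 4²·E_1 = 16·1.996×10^-18 J = 3.19×10^-17 J.

E_4 = 3.19×10^-17 J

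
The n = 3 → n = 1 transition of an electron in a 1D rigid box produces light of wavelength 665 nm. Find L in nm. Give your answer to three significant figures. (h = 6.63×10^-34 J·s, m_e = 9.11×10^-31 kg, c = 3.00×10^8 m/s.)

The photon carries ΔE = hc/λ = 6.63×10^-34·3.00×10^8/6.65×10^-7 m = 2.991×10^-19 J.
Since ΔE = (3² − 1²)E_1, E_1 = 3.739×10^-20 J, and L = h/√(8m_eE_1) = 1.27×10^-9 m = 1.27 nm.

L = 1.27 nm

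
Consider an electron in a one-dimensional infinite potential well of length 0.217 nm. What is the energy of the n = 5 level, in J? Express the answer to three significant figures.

For an infinite well E_n = n²h²/(8m_eL²), so E_1 = h²/(8m_eL²) = (6.626×10^-34)²/(8·9.109×10^-31·(2.17×10^-10 m)²) = 1.279×10^-18 J.
Then E_5 = 5²·E_1 = 25·1.279×10^-18 J = 3.20×10^-17 J.

E_5 = 3.20×10^-17 J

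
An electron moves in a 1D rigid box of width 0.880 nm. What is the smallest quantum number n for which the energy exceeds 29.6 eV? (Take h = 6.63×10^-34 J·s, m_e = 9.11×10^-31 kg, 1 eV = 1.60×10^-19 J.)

n = 8

E_1 = h²/(8m_eL²) = 7.788×10^-20 J = 0.4868 eV.
Need n² > 29.6/0.4868 = 60.81, i.e. n > 7.798.
The smallest integer satisfying this is n = 8.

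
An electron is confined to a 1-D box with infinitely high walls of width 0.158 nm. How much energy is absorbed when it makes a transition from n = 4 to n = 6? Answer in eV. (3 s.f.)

E_1 = h²/(8m_eL²) = 2.413×10^-18 J.
|ΔE| = |4² − 6²|·E_1 = 20·2.413×10^-18 J = 4.826×10^-17 J = 301 eV.

|ΔE| = 301 eV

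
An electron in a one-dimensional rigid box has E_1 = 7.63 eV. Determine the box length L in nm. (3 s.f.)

From E_n = n²h²/(8m_eL²), L = n·h/√(8m_eE_n).
E_1 = 7.63 eV = 1.222×10^-18 J, so L = 1·6.626×10^-34/√(8·9.109×10^-31·1.222×10^-18) = 2.22×10^-10 m = 0.222 nm.

L = 0.222 nm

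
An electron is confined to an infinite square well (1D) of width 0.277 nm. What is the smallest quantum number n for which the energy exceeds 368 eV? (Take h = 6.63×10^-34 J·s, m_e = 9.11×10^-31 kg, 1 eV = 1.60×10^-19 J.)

n = 9

E_1 = h²/(8m_eL²) = 7.861×10^-19 J = 4.913 eV.
Need n² > 368/4.913 = 74.90, i.e. n > 8.654.
The smallest integer satisfying this is n = 9.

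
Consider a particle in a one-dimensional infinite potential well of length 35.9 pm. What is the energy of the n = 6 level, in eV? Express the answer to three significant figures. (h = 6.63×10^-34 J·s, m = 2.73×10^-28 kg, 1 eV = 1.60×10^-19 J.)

For an infinite well E_n = n²h²/(8mL²), so E_1 = h²/(8mL²) = (6.63×10^-34)²/(8·2.73×10^-28·(3.59×10^-11 m)²) = 1.562×10^-19 J.
Then E_6 = 6²·E_1 = 36·1.562×10^-19 J = 5.623×10^-18 J.
Converting, E_6 = 5.623×10^-18 J / (1.60×10^-19 J/eV) = 35.1 eV.

E_6 = 35.1 eV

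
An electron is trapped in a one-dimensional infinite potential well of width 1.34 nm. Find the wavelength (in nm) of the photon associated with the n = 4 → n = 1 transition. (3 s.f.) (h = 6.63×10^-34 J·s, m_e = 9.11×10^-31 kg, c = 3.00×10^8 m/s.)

E_1 = h²/(8m_eL²) = 3.359×10^-20 J, so ΔE = (4² − 1²)E_1 = 5.039×10^-19 J.
λ = hc/ΔE = (6.63×10^-34·3.00×10^8)/5.039×10^-19 = 3.95×10^-7 m = 395 nm.

λ = 395 nm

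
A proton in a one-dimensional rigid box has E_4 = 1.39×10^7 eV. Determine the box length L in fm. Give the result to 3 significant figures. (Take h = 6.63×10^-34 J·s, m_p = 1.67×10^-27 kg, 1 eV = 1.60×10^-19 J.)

From E_n = n²h²/(8m_pL²), L = n·h/√(8m_pE_n).
E_4 = 1.39×10^7 eV = 2.224×10^-12 J, so L = 4·6.63×10^-34/√(8·1.67×10^-27·2.224×10^-12) = 1.54×10^-14 m = 15.4 fm.

L = 15.4 fm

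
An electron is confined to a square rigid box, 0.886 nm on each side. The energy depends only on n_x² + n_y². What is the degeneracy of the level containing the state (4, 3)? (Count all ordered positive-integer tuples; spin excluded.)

degeneracy = 2

The level has n_x² + n_y² = 25. The ordered positive-integer solutions are (3, 4), (4, 3).
That gives 2 states.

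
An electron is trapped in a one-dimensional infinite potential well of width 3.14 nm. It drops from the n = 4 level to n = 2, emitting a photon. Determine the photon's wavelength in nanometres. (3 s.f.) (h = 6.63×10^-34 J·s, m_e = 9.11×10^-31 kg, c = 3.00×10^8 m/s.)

E_1 = h²/(8m_eL²) = 6.117×10^-21 J, so ΔE = (4² − 2²)E_1 = 7.340×10^-20 J.
λ = hc/ΔE = (6.63×10^-34·3.00×10^8)/7.340×10^-20 = 2.71×10^-6 m = 2.71×10^3 nm.

λ = 2.71×10^3 nm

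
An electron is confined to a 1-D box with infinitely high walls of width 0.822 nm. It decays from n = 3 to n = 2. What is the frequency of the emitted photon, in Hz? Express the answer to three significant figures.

E_1 = h²/(8m_eL²) = 8.917×10^-20 J and ΔE = (3² − 2²)E_1 = 4.459×10^-19 J.
f = ΔE/h = 4.459×10^-19/6.626×10^-34 = 6.73×10^14 Hz.

f = 6.73×10^14 Hz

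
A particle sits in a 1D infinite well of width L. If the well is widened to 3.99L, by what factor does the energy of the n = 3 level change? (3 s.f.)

E_n ∝ 1/L², so the energy scales by 1/3.99² = 0.0628.

0.0628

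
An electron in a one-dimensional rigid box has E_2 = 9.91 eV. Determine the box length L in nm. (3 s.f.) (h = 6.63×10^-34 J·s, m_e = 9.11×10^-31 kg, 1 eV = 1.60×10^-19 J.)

From E_n = n²h²/(8m_eL²), L = n·h/√(8m_eE_n).
E_2 = 9.91 eV = 1.586×10^-18 J, so L = 2·6.63×10^-34/√(8·9.11×10^-31·1.586×10^-18) = 3.90×10^-10 m = 0.390 nm.

L = 0.390 nm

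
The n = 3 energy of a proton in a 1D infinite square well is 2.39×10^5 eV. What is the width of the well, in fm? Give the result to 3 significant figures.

L = 87.8 fm

From E_n = n²h²/(8m_pL²), L = n·h/√(8m_pE_n).
E_3 = 2.39×10^5 eV = 3.829×10^-14 J, so L = 3·6.626×10^-34/√(8·1.673×10^-27·3.829×10^-14) = 8.78×10^-14 m = 87.8 fm.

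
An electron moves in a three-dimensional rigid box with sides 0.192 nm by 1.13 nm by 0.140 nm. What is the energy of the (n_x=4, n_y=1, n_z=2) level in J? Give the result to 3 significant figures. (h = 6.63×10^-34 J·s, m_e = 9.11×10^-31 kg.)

For a 3D rectangular well E = (h²/8m_e)·Σ n_i²/L_i² = (6.63×10^-34)²/(8·9.11×10^-31) · [4²/(0.192 nm)² + 1²/(1.13 nm)² + 2²/(0.140 nm)²].
Evaluating gives E = 3.85×10^-17 J.

E = 3.85×10^-17 J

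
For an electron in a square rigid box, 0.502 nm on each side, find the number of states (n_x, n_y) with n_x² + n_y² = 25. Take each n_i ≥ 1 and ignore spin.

degeneracy = 2

The level has n_x² + n_y² = 25. The ordered positive-integer solutions are (3, 4), (4, 3).
That gives 2 states.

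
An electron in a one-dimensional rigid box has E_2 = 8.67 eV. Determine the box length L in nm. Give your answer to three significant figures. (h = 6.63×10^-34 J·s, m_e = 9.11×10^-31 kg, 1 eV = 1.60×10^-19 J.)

L = 0.417 nm

From E_n = n²h²/(8m_eL²), L = n·h/√(8m_eE_n).
E_2 = 8.67 eV = 1.387×10^-18 J, so L = 2·6.63×10^-34/√(8·9.11×10^-31·1.387×10^-18) = 4.17×10^-10 m = 0.417 nm.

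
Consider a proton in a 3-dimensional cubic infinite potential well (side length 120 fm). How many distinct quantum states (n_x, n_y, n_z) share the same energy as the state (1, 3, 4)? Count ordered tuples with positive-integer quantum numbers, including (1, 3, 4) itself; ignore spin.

degeneracy = 6

The level has n_x² + n_y² + n_z² = 26. The ordered positive-integer solutions are (1, 3, 4), (1, 4, 3), (3, 1, 4), (3, 4, 1), (4, 1, 3), (4, 3, 1).
That gives 6 states.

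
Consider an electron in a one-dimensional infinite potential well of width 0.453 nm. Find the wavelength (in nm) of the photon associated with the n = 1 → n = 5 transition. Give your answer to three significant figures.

λ = 28.2 nm

E_1 = h²/(8m_eL²) = 2.936×10^-19 J, so ΔE = (5² − 1²)E_1 = 7.046×10^-18 J.
λ = hc/ΔE = (6.626×10^-34·2.998×10^8)/7.046×10^-18 = 2.82×10^-8 m = 28.2 nm.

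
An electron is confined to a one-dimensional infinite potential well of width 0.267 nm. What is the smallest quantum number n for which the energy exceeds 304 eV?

n = 8

E_1 = h²/(8m_eL²) = 8.451×10^-19 J = 5.275 eV.
Need n² > 304/5.275 = 57.63, i.e. n > 7.591.
The smallest integer satisfying this is n = 8.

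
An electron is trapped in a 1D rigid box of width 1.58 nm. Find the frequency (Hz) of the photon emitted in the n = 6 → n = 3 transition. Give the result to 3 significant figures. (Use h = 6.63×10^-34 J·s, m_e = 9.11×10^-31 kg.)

f = 9.84×10^14 Hz

E_1 = h²/(8m_eL²) = 2.416×10^-20 J and ΔE = (6² − 3²)E_1 = 6.523×10^-19 J.
f = ΔE/h = 6.523×10^-19/6.63×10^-34 = 9.84×10^14 Hz.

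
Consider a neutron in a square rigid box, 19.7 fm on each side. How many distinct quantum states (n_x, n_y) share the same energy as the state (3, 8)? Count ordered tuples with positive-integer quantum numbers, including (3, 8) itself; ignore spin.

The level has n_x² + n_y² = 73. The ordered positive-integer solutions are (3, 8), (8, 3).
That gives 2 states.

degeneracy = 2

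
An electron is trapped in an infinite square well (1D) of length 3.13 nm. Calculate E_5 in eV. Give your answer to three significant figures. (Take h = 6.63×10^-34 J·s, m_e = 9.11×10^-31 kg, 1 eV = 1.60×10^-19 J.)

E_5 = 0.962 eV

For an infinite well E_n = n²h²/(8m_eL²), so E_1 = h²/(8m_eL²) = (6.63×10^-34)²/(8·9.11×10^-31·(3.13×10^-9 m)²) = 6.156×10^-21 J.
Then E_5 = 5²·E_1 = 25·6.156×10^-21 J = 1.539×10^-19 J.
Converting, E_5 = 1.539×10^-19 J / (1.60×10^-19 J/eV) = 0.962 eV.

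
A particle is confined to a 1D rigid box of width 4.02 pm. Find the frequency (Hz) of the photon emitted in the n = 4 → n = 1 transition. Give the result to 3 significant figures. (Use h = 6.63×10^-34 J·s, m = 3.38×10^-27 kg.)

E_1 = h²/(8mL²) = 1.006×10^-18 J and ΔE = (4² − 1²)E_1 = 1.509×10^-17 J.
f = ΔE/h = 1.509×10^-17/6.63×10^-34 = 2.28×10^16 Hz.

f = 2.28×10^16 Hz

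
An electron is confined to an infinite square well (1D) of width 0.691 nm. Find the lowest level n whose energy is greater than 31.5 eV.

E_1 = h²/(8m_eL²) = 1.262×10^-19 J = 0.7878 eV.
Need n² > 31.5/0.7878 = 39.98, i.e. n > 6.323.
The smallest integer satisfying this is n = 7.

n = 7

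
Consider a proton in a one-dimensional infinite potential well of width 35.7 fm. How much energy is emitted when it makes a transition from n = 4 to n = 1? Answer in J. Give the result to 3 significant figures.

E_1 = h²/(8m_pL²) = 2.574×10^-14 J.
|ΔE| = |4² − 1²|·E_1 = 15·2.574×10^-14 J = 3.86×10^-13 J.

|ΔE| = 3.86×10^-13 J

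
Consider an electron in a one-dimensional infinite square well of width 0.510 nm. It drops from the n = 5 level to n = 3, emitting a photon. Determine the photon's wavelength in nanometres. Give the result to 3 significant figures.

λ = 53.6 nm

E_1 = h²/(8m_eL²) = 2.316×10^-19 J, so ΔE = (5² − 3²)E_1 = 3.706×10^-18 J.
λ = hc/ΔE = (6.626×10^-34·2.998×10^8)/3.706×10^-18 = 5.36×10^-8 m = 53.6 nm.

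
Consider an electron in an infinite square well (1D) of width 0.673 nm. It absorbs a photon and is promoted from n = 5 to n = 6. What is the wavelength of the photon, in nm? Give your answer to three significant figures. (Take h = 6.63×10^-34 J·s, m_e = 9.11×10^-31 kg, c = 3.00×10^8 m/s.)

E_1 = h²/(8m_eL²) = 1.332×10^-19 J, so ΔE = (6² − 5²)E_1 = 1.465×10^-18 J.
λ = hc/ΔE = (6.63×10^-34·3.00×10^8)/1.465×10^-18 = 1.36×10^-7 m = 136 nm.

λ = 136 nm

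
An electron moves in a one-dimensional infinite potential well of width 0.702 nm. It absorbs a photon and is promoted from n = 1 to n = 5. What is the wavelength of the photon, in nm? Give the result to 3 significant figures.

λ = 67.7 nm

E_1 = h²/(8m_eL²) = 1.223×10^-19 J, so ΔE = (5² − 1²)E_1 = 2.935×10^-18 J.
λ = hc/ΔE = (6.626×10^-34·2.998×10^8)/2.935×10^-18 = 6.77×10^-8 m = 67.7 nm.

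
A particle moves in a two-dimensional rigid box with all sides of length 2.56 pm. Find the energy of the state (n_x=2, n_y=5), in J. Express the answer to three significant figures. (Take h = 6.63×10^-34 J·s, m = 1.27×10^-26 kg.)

For a 2D rectangular well E = (h²/8m)·Σ n_i²/L_i² = (6.63×10^-34)²/(8·1.27×10^-26) · [2²/(2.56 pm)² + 5²/(2.56 pm)²].
Evaluating gives E = 1.91×10^-17 J.

E = 1.91×10^-17 J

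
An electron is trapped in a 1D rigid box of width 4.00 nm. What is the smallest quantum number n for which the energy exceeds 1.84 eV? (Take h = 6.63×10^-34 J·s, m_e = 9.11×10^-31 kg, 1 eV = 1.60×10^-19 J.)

n = 9

E_1 = h²/(8m_eL²) = 3.770×10^-21 J = 0.02356 eV.
Need n² > 1.84/0.02356 = 78.10, i.e. n > 8.837.
The smallest integer satisfying this is n = 9.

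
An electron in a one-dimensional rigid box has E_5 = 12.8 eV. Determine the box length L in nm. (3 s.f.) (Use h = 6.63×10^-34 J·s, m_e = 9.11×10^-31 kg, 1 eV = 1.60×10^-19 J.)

From E_n = n²h²/(8m_eL²), L = n·h/√(8m_eE_n).
E_5 = 12.8 eV = 2.048×10^-18 J, so L = 5·6.63×10^-34/√(8·9.11×10^-31·2.048×10^-18) = 8.58×10^-10 m = 0.858 nm.

L = 0.858 nm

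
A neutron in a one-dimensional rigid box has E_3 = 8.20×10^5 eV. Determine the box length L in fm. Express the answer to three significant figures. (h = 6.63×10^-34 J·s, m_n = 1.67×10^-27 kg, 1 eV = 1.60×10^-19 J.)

L = 47.5 fm

From E_n = n²h²/(8m_nL²), L = n·h/√(8m_nE_n).
E_3 = 8.20×10^5 eV = 1.312×10^-13 J, so L = 3·6.63×10^-34/√(8·1.67×10^-27·1.312×10^-13) = 4.75×10^-14 m = 47.5 fm.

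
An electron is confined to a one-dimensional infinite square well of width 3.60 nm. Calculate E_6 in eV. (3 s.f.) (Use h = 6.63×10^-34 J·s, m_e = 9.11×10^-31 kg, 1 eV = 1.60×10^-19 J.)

E_6 = 1.05 eV

For an infinite well E_n = n²h²/(8m_eL²), so E_1 = h²/(8m_eL²) = (6.63×10^-34)²/(8·9.11×10^-31·(3.60×10^-9 m)²) = 4.654×10^-21 J.
Then E_6 = 6²·E_1 = 36·4.654×10^-21 J = 1.675×10^-19 J.
Converting, E_6 = 1.675×10^-19 J / (1.60×10^-19 J/eV) = 1.05 eV.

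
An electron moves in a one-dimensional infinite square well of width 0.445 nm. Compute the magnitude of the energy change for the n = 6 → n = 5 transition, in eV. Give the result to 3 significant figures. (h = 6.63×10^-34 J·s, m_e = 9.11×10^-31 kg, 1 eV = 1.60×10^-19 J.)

|ΔE| = 20.9 eV

E_1 = h²/(8m_eL²) = 3.046×10^-19 J.
|ΔE| = |6² − 5²|·E_1 = 11·3.046×10^-19 J = 3.351×10^-18 J = 20.9 eV.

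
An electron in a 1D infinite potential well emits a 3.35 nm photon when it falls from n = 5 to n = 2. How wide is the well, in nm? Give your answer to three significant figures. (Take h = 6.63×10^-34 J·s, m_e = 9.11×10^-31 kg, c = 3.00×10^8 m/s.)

The photon carries ΔE = hc/λ = 6.63×10^-34·3.00×10^8/3.35×10^-9 m = 5.937×10^-17 J.
Since ΔE = (5² − 2²)E_1, E_1 = 2.827×10^-18 J, and L = h/√(8m_eE_1) = 1.46×10^-10 m = 0.146 nm.

L = 0.146 nm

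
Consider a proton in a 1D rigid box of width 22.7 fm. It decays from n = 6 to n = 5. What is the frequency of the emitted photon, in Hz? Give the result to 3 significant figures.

E_1 = h²/(8m_pL²) = 6.366×10^-14 J and ΔE = (6² − 5²)E_1 = 7.003×10^-13 J.
f = ΔE/h = 7.003×10^-13/6.626×10^-34 = 1.06×10^21 Hz.

f = 1.06×10^21 Hz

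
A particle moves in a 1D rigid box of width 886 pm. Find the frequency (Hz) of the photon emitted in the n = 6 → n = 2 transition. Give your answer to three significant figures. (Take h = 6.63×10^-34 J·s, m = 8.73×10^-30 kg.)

E_1 = h²/(8mL²) = 8.018×10^-21 J and ΔE = (6² − 2²)E_1 = 2.566×10^-19 J.
f = ΔE/h = 2.566×10^-19/6.63×10^-34 = 3.87×10^14 Hz.

f = 3.87×10^14 Hz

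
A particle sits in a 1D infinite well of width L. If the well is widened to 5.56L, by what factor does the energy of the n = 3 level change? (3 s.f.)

E_n ∝ 1/L², so the energy scales by 1/5.56² = 0.0323.

0.0323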